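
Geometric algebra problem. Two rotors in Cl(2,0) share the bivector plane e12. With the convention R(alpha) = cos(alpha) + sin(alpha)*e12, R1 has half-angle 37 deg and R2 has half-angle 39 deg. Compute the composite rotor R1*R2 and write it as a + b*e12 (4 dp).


Same-plane rotors commute and their half-angles add:
R1*R2 = cos(a1 + a2) + sin(a1 + a2)*e12.
a1 + a2 = 37 + 39 = 76 deg
cos(76 deg) = 0.2419
sin(76 deg) = 0.9703
R1*R2 = 0.2419 + 0.9703*e12


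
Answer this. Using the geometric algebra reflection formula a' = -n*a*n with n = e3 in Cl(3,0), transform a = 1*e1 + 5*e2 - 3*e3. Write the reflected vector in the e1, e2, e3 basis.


Reflection formula: a' = -n*a*n, with n = e3 (unit vector, n^2 = 1).
For reflection through hyperplane perp to e3:
The component along e3 flips sign, others stay.
a = (1, 5, -3)
a' = (1, 5, 3)
a' = 1*e1 + 5*e2 + 3*e3


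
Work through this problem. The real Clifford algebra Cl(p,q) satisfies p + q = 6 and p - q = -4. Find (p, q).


We need p + q = 6 and p - q = -4.
Adding: 2p = 6 + (-4) = 2, so p = 1.
Then q = 6 - 1 = 5.
(p, q) = (1, 5)


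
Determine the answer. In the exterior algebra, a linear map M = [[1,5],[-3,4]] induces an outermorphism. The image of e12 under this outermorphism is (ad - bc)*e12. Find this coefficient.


The outermorphism of a linear map f sends e1^e2 to f(e1)^f(e2).
f(e1) = 1*e1 - 3*e2
f(e2) = 5*e1 + 4*e2
f(e1) ^ f(e2) = (1*e1 - 3*e2) ^ (5*e1 + 4*e2)
= 1*4*e12 + (-3)*5*e21
= (4 - (-15))*e12
= 19*e12
Coefficient = 19


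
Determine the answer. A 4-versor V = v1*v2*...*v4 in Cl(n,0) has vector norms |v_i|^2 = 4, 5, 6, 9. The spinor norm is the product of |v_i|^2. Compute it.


Spinor norm N(V) = |v1|^2 * |v2|^2 * ... * |v4|^2
= 4 * 5 * 6 * 9
Running product: 4, 20, 120, 1080
N(V) = 1080


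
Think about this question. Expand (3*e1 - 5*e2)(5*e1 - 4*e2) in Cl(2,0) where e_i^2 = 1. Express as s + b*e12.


Expand: (3*e1 - 5*e2)(5*e1 - 4*e2)
= 3*5*e1e1 + 3*(-4)*e1e2 + (-5)*5*e2e1 + (-5)*(-4)*e2e2
Using e1^2 = e2^2 = 1, e2e1 = -e1e2:
Scalar part s = 3*5 + (-5)*(-4) = 15 + 20 = 35
Bivector part b = 3*(-4) - (-5)*5 = -12 - (-25) = 13
uv = 35 + 13*e12


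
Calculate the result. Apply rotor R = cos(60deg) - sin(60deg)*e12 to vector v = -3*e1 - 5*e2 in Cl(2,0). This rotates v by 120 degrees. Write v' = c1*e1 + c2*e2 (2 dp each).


Rotor R = cos(60deg) - sin(60deg)*e12
Rotation angle theta = 2 * 60 = 120 degrees
v' = R*v*~R rotates v by theta.
cos(120deg) = -0.5000, sin(120deg) = 0.8660
v'_1 = -3*cos(120deg) - (-5)*sin(120deg)
= -3*(-0.5000) - (-5)*0.8660
= 5.83
v'_2 = -3*sin(120deg) + (-5)*cos(120deg)
= -3*0.8660 + (-5)*(-0.5000)
= -0.10
v' = 5.83*e1 - 0.10*e2


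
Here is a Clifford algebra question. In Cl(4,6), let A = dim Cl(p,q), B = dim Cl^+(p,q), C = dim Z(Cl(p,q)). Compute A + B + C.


n = 4 + 6 = 10
Total dim = 2^10 = 1024
Even subalgebra dim = 2^9 = 512
n is even, so center dim = 1
Sum = 1024 + 512 + 1 = 1537


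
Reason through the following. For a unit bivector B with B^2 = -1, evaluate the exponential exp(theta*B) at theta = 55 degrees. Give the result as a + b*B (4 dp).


For a unit bivector B with B^2 = -1, the exponential series gives
e^(theta*B) = cos(theta) + sin(theta)*B (the GA analogue of Euler's formula).
theta = 55 degrees = 0.959931 rad
cos(55 deg) = 0.5736
sin(55 deg) = 0.8192
exp(theta*B) = 0.5736 + 0.8192*B


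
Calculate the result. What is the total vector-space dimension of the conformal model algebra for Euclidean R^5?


The conformal model of R^5 uses Cl(6,1): the 5 Euclidean generators plus two extra orthogonal generators e+ (e+^2 = +1) and e- (e-^2 = -1), from which the null vectors e0, einf are built.
Number of generators m = 5 + 2 = 7.
dim Cl(p,q) = 2^m = 2^7 = 128


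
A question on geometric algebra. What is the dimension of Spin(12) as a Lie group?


Spin(n) double-covers SO(n); both have Lie algebra so(n) of dimension n(n-1)/2.
n = 12
n(n-1) = 12 * 11 = 132
dim Spin(12) = 132/2 = 66


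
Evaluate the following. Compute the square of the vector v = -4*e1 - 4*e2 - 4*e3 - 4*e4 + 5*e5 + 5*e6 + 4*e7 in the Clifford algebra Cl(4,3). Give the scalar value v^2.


v^2 = sum of c_i^2 * e_i^2
Positive signature terms (e_i^2 = +1): (-4)^2 + (-4)^2 + (-4)^2 + (-4)^2 = 64
Negative signature terms (e_j^2 = -1): 5^2 + 5^2 + 4^2 = 66
v^2 = 64 - 66 = -2


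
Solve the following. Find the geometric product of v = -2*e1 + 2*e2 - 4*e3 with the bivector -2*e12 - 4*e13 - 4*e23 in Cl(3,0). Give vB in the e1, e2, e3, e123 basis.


vB has grade-1 (vector) and grade-3 (trivector) parts: vB = (v _| B) + (v ^ B).
Vector part <vB>_1:
  e1: -v2*b12 - v3*b13 = -(2)*(-2) - (-4)*(-4) = -12
  e2: v1*b12 - v3*b23 = (-2)*(-2) - (-4)*(-4) = -12
  e3: v1*b13 + v2*b23 = (-2)*(-4) + (2)*(-4) = 0
Trivector part <vB>_3:
  e123: v1*b23 - v2*b13 + v3*b12 = (-2)*(-4) - (2)*(-4) + (-4)*(-2) = 24
vB = -12*e1 - 12*e2 + 0*e3 + 24*e123


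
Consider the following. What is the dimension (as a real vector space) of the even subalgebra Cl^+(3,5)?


Even subalgebra dimension = 2^(n-1)
n = 3 + 5 = 8
2^(8 - 1) = 2^7 = 128
Verification: sum of C(8,k) for even k = 1 + 28 + 70 + 28 + 1 = 128
Result = 128


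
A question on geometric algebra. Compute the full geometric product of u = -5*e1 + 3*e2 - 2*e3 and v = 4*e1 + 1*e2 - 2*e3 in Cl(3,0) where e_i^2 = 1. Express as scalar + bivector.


In Cl(3,0): e_i^2 = 1, e_ie_j = -e_je_i for i != j.
Scalar part = u . v = (-5)*4 + 3*1 + (-2)*(-2)
= -20 + 3 + 4 = -13
e12 coeff = (-5)*1 - 3*4 = -5 - 12 = -17
e13 coeff = (-5)*(-2) - (-2)*4 = 10 - (-8) = 18
e23 coeff = 3*(-2) - (-2)*1 = -6 - (-2) = -4
uv = -13 - 17*e12 + 18*e13 - 4*e23


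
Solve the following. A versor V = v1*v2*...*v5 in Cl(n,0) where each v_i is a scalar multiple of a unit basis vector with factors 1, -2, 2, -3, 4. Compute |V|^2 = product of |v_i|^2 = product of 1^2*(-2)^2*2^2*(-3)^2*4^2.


Each vector v_i has |v_i|^2 = s_i^2
Squared scales: 1^2 = 1, (-2)^2 = 4, 2^2 = 4, (-3)^2 = 9, 4^2 = 16
|V|^2 = 1 * 4 * 4 * 9 * 16
= 2304


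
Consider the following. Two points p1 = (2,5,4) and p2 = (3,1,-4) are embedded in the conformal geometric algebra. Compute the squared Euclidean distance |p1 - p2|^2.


p1 - p2 = (-1, 4, 8)
|p1 - p2|^2 = (-1)^2 + 4^2 + 8^2
= 1 + 16 + 64
= 81


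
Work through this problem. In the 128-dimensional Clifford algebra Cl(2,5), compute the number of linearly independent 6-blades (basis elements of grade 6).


Number of grade-k basis blades in Cl(p,q) with n = p + q is C(n, k).
n = 2 + 5 = 7
C(7, 6) = 7! / (6! * 1!)
= 5040 / (720 * 1)
= 7


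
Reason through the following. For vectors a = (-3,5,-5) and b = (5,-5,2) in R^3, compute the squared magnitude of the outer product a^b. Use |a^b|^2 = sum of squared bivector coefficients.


a wedge b = (a1*b2 - a2*b1)*e12 + (a1*b3 - a3*b1)*e13 + (a2*b3 - a3*b2)*e23
e12 coeff: (-3)*(-5) - 5*5 = 15 - 25 = -10
e13 coeff: (-3)*2 - (-5)*5 = -6 - (-25) = 19
e23 coeff: 5*2 - (-5)*(-5) = 10 - 25 = -15
|a wedge b|^2 = (-10)^2 + 19^2 + (-15)^2
= 100 + 361 + 225
= 686


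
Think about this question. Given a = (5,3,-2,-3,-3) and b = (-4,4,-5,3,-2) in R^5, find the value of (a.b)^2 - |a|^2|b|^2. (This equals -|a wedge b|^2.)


a . b = 5*(-4) + 3*4 + (-2)*(-5) + (-3)*3 + (-3)*(-2)
= -20 + 12 + 10 + (-9) + 6 = -1
|a|^2 = 5^2 + 3^2 + (-2)^2 + (-3)^2 + (-3)^2 = 56
|b|^2 = (-4)^2 + 4^2 + (-5)^2 + 3^2 + (-2)^2 = 70
(a.b)^2 = (-1)^2 = 1
|a|^2 * |b|^2 = 56 * 70 = 3920
Result = 1 - 3920 = -3919


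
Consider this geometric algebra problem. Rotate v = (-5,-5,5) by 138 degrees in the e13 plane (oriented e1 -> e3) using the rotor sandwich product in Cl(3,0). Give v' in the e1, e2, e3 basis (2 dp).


Rotor R = cos(69deg) - sin(69deg)*e13
Rotation angle theta = 2 * 69 = 138 degrees in the e13 plane (e1 -> e3).
The component perpendicular to the plane (e2) is invariant: v'_2 = v2 = -5.00
cos(138deg) = -0.7431, sin(138deg) = 0.6691
v'_1 = v1*cos(theta) - v3*sin(theta) = -5*(-0.7431) - 5*0.6691 = 0.37
v'_3 = v1*sin(theta) + v3*cos(theta) = -5*0.6691 + 5*(-0.7431) = -7.06
v' = 0.37*e1 - 5.00*e2 - 7.06*e3


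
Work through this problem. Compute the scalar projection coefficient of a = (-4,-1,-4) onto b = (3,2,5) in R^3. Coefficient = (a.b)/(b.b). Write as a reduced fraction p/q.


Projection coefficient = (a . b) / (b . b)
a . b = (-4)*3 + (-1)*2 + (-4)*5
= -12 + (-2) + (-20) = -34
b . b = 3^2 + 2^2 + 5^2
= 9 + 4 + 25 = 38
Coefficient = -34/38
In lowest terms: -17/19


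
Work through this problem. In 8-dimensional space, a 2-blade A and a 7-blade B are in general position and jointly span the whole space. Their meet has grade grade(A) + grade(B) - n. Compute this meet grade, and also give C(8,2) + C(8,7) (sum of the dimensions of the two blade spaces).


Meet grade = grade(A) + grade(B) - n
= 2 + 7 - 8 = 1
C(8,2) = 28
C(8,7) = 8
dim_A + dim_B = 28 + 8 = 36


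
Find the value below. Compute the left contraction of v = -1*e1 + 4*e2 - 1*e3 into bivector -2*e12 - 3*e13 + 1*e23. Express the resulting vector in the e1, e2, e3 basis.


Left contraction v _| B = <vB>_1 (grade-1 part of the geometric product vB).
Using e1_|e12 = e2, e2_|e12 = -e1, e1_|e13 = e3, e3_|e13 = -e1, e2_|e23 = e3, e3_|e23 = -e2:
e1 coeff: -v2*b12 - v3*b13 = -(4)*(-2) - (-1)*(-3) = 5
e2 coeff: v1*b12 - v3*b23 = (-1)*(-2) - (-1)*(1) = 3
e3 coeff: v1*b13 + v2*b23 = (-1)*(-3) + (4)*(1) = 7
v _| B = 5*e1 + 3*e2 + 7*e3


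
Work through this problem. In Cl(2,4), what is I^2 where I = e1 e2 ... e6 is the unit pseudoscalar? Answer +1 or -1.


The pseudoscalar I = e1...e_n (product of all n generators) of Cl(p,q) satisfies I^2 = (-1)^(q + n(n-1)/2).
p = 2, q = 4, n = p + q = 6
n(n-1)/2 = 6 * 5 / 2 = 15
Exponent = q + n(n-1)/2 = 4 + 15 = 19
I^2 = (-1)^19 = -1


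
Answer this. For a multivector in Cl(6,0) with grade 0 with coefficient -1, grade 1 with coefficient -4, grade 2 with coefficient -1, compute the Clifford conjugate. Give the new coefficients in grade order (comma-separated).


Clifford conjugate sign for grade k: (-1)^(k(k+1)/2)
Grade 0: (-1)^(0*1/2) = (-1)^0 = 1, coeff -1 -> -1
Grade 1: (-1)^(1*2/2) = (-1)^1 = -1, coeff -4 -> 4
Grade 2: (-1)^(2*3/2) = (-1)^3 = -1, coeff -1 -> 1
Conjugated coefficients: -1, 4, 1


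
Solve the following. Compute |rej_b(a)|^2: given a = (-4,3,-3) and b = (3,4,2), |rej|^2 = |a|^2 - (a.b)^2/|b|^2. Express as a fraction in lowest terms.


|a|^2 = (-4)^2 + 3^2 + (-3)^2 = 34
|b|^2 = 3^2 + 4^2 + 2^2 = 29
a . b = (-4)*3 + 3*4 + (-3)*2 = -6
(a.b)^2 = (-6)^2 = 36
|rej|^2 = 34 - 36/29
= (986 - 36)/29
= 950/29
In lowest terms: 950/29


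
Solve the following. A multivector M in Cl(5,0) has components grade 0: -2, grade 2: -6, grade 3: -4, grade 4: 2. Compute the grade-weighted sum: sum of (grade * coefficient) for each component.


Grade-weighted sum = sum of grade_k * coefficient_k
0*(-2) = 0
2*(-6) = -12
3*(-4) = -12
4*2 = 8
Total = 0 + (-12) + (-12) + 8 = -16


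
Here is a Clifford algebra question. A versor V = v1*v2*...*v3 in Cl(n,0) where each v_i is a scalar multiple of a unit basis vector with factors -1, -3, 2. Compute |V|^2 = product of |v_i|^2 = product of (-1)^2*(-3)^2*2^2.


Each vector v_i has |v_i|^2 = s_i^2
Squared scales: (-1)^2 = 1, (-3)^2 = 9, 2^2 = 4
|V|^2 = 1 * 9 * 4
= 36


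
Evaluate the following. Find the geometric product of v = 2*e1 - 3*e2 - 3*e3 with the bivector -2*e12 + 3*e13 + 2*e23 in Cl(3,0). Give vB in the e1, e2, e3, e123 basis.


vB has grade-1 (vector) and grade-3 (trivector) parts: vB = (v _| B) + (v ^ B).
Vector part <vB>_1:
  e1: -v2*b12 - v3*b13 = -(-3)*(-2) - (-3)*(3) = 3
  e2: v1*b12 - v3*b23 = (2)*(-2) - (-3)*(2) = 2
  e3: v1*b13 + v2*b23 = (2)*(3) + (-3)*(2) = 0
Trivector part <vB>_3:
  e123: v1*b23 - v2*b13 + v3*b12 = (2)*(2) - (-3)*(3) + (-3)*(-2) = 19
vB = 3*e1 + 2*e2 + 0*e3 + 19*e123


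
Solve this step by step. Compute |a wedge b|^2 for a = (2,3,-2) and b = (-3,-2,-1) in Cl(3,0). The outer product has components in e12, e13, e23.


a wedge b = (a1*b2 - a2*b1)*e12 + (a1*b3 - a3*b1)*e13 + (a2*b3 - a3*b2)*e23
e12 coeff: 2*(-2) - 3*(-3) = -4 - (-9) = 5
e13 coeff: 2*(-1) - (-2)*(-3) = -2 - 6 = -8
e23 coeff: 3*(-1) - (-2)*(-2) = -3 - 4 = -7
|a wedge b|^2 = 5^2 + (-8)^2 + (-7)^2
= 25 + 64 + 49
= 138


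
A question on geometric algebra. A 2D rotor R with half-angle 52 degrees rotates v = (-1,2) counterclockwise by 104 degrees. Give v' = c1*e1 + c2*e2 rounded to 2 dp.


Rotor R = cos(52deg) - sin(52deg)*e12
Rotation angle theta = 2 * 52 = 104 degrees
v' = R*v*~R rotates v by theta.
cos(104deg) = -0.2419, sin(104deg) = 0.9703
v'_1 = -1*cos(104deg) - 2*sin(104deg)
= -1*(-0.2419) - 2*0.9703
= -1.70
v'_2 = -1*sin(104deg) + 2*cos(104deg)
= -1*0.9703 + 2*(-0.2419)
= -1.45
v' = -1.70*e1 - 1.45*e2


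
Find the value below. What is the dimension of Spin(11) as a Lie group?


Spin(n) double-covers SO(n); both have Lie algebra so(n) of dimension n(n-1)/2.
n = 11
n(n-1) = 11 * 10 = 110
dim Spin(11) = 110/2 = 55


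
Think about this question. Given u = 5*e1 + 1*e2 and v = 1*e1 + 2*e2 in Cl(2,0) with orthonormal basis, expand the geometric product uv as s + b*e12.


Expand: (5*e1 + 1*e2)(1*e1 + 2*e2)
= 5*1*e1e1 + 5*2*e1e2 + 1*1*e2e1 + 1*2*e2e2
Using e1^2 = e2^2 = 1, e2e1 = -e1e2:
Scalar part s = 5*1 + 1*2 = 5 + 2 = 7
Bivector part b = 5*2 - 1*1 = 10 - 1 = 9
uv = 7 + 9*e12


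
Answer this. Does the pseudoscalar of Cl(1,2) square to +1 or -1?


The pseudoscalar I = e1...e_n (product of all n generators) of Cl(p,q) satisfies I^2 = (-1)^(q + n(n-1)/2).
p = 1, q = 2, n = p + q = 3
n(n-1)/2 = 3 * 2 / 2 = 3
Exponent = q + n(n-1)/2 = 2 + 3 = 5
I^2 = (-1)^5 = -1


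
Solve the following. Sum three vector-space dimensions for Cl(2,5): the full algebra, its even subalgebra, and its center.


n = 2 + 5 = 7
Total dim = 2^7 = 128
Even subalgebra dim = 2^6 = 64
n is odd, so center dim = 2
Sum = 128 + 64 + 2 = 194


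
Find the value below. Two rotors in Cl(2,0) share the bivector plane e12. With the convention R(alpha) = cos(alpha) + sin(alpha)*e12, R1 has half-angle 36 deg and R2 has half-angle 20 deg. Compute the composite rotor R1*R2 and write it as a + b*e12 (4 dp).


Same-plane rotors commute and their half-angles add:
R1*R2 = cos(a1 + a2) + sin(a1 + a2)*e12.
a1 + a2 = 36 + 20 = 56 deg
cos(56 deg) = 0.5592
sin(56 deg) = 0.8290
R1*R2 = 0.5592 + 0.8290*e12


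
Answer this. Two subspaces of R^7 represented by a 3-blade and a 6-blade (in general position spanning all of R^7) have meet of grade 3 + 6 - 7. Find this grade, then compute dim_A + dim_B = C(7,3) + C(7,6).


Meet grade = grade(A) + grade(B) - n
= 3 + 6 - 7 = 2
C(7,3) = 35
C(7,6) = 7
dim_A + dim_B = 35 + 7 = 42


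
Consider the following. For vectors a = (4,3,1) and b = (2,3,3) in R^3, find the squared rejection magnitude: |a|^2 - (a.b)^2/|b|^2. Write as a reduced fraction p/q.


|a|^2 = 4^2 + 3^2 + 1^2 = 26
|b|^2 = 2^2 + 3^2 + 3^2 = 22
a . b = 4*2 + 3*3 + 1*3 = 20
(a.b)^2 = 20^2 = 400
|rej|^2 = 26 - 400/22
= (572 - 400)/22
= 172/22
In lowest terms: 86/11


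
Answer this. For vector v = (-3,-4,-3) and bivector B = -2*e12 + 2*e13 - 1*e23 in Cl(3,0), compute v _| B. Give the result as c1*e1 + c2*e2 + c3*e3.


Left contraction v _| B = <vB>_1 (grade-1 part of the geometric product vB).
Using e1_|e12 = e2, e2_|e12 = -e1, e1_|e13 = e3, e3_|e13 = -e1, e2_|e23 = e3, e3_|e23 = -e2:
e1 coeff: -v2*b12 - v3*b13 = -(-4)*(-2) - (-3)*(2) = -2
e2 coeff: v1*b12 - v3*b23 = (-3)*(-2) - (-3)*(-1) = 3
e3 coeff: v1*b13 + v2*b23 = (-3)*(2) + (-4)*(-1) = -2
v _| B = -2*e1 + 3*e2 - 2*e3


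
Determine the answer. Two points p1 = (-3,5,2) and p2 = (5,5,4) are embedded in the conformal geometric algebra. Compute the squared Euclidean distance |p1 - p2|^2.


p1 - p2 = (-8, 0, -2)
|p1 - p2|^2 = (-8)^2 + 0^2 + (-2)^2
= 64 + 0 + 4
= 68


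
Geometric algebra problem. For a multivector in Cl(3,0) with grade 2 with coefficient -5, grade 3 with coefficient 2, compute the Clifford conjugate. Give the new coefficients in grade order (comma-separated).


Clifford conjugate sign for grade k: (-1)^(k(k+1)/2)
Grade 2: (-1)^(2*3/2) = (-1)^3 = -1, coeff -5 -> 5
Grade 3: (-1)^(3*4/2) = (-1)^6 = 1, coeff 2 -> 2
Conjugated coefficients: 5, 2


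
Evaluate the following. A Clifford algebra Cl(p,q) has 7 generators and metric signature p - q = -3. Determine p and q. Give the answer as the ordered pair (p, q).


We need p + q = 7 and p - q = -3.
Adding: 2p = 7 + (-3) = 4, so p = 2.
Then q = 7 - 2 = 5.
(p, q) = (2, 5)


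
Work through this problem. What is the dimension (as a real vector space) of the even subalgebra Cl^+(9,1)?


Even subalgebra dimension = 2^(n-1)
n = 9 + 1 = 10
2^(10 - 1) = 2^9 = 512
Verification: sum of C(10,k) for even k = 1 + 45 + 210 + 210 + 45 + 1 = 512
Result = 512


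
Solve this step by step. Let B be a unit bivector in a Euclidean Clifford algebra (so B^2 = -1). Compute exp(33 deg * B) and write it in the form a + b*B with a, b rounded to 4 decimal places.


For a unit bivector B with B^2 = -1, the exponential series gives
e^(theta*B) = cos(theta) + sin(theta)*B (the GA analogue of Euler's formula).
theta = 33 degrees = 0.575959 rad
cos(33 deg) = 0.8387
sin(33 deg) = 0.5446
exp(theta*B) = 0.8387 + 0.5446*B


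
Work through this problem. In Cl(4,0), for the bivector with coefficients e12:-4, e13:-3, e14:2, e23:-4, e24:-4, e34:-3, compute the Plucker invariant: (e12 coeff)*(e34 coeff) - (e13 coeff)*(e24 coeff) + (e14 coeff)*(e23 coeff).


Plucker relation: af - be + cd
a*f = (-4)*(-3) = 12
b*e = (-3)*(-4) = 12
c*d = 2*(-4) = -8
af - be + cd = 12 - 12 + (-8)
= -8


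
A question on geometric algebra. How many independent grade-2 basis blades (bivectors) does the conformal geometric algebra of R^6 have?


The conformal model of R^6 uses Cl(7,1) with m = 6 + 2 = 8 generators.
Number of grade-2 blades = C(m, 2) = C(8, 2)
= 8*7/2 = 28


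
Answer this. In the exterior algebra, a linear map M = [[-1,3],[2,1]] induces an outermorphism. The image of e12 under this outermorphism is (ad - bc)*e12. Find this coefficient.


The outermorphism of a linear map f sends e1^e2 to f(e1)^f(e2).
f(e1) = -1*e1 + 2*e2
f(e2) = 3*e1 + 1*e2
f(e1) ^ f(e2) = (-1*e1 + 2*e2) ^ (3*e1 + 1*e2)
= (-1)*1*e12 + 2*3*e21
= (-1 - 6)*e12
= -7*e12
Coefficient = -7


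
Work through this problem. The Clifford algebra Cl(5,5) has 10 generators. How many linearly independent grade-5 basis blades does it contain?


Number of grade-k basis blades in Cl(p,q) with n = p + q is C(n, k).
n = 5 + 5 = 10
C(10, 5) = 10! / (5! * 5!)
= 3628800 / (120 * 120)
= 252


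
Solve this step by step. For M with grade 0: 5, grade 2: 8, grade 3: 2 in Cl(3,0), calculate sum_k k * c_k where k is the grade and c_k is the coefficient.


Grade-weighted sum = sum of grade_k * coefficient_k
0*5 = 0
2*8 = 16
3*2 = 6
Total = 0 + 16 + 6 = 22


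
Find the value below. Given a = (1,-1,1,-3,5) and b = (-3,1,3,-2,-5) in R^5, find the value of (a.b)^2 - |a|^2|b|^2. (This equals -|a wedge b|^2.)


a . b = 1*(-3) + (-1)*1 + 1*3 + (-3)*(-2) + 5*(-5)
= -3 + (-1) + 3 + 6 + (-25) = -20
|a|^2 = 1^2 + (-1)^2 + 1^2 + (-3)^2 + 5^2 = 37
|b|^2 = (-3)^2 + 1^2 + 3^2 + (-2)^2 + (-5)^2 = 48
(a.b)^2 = (-20)^2 = 400
|a|^2 * |b|^2 = 37 * 48 = 1776
Result = 400 - 1776 = -1376


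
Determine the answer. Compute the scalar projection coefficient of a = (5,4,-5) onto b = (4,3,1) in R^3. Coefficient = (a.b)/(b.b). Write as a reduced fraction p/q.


Projection coefficient = (a . b) / (b . b)
a . b = 5*4 + 4*3 + (-5)*1
= 20 + 12 + (-5) = 27
b . b = 4^2 + 3^2 + 1^2
= 16 + 9 + 1 = 26
Coefficient = 27/26
In lowest terms: 27/26


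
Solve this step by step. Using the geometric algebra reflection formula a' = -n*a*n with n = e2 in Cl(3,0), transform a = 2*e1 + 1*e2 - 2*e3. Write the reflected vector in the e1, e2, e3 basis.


Reflection formula: a' = -n*a*n, with n = e2 (unit vector, n^2 = 1).
For reflection through hyperplane perp to e2:
The component along e2 flips sign, others stay.
a = (2, 1, -2)
a' = (2, -1, -2)
a' = 2*e1 - 1*e2 - 2*e3


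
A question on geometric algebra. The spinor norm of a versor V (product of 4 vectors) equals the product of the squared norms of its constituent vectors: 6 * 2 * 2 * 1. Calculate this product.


Spinor norm N(V) = |v1|^2 * |v2|^2 * ... * |v4|^2
= 6 * 2 * 2 * 1
Running product: 6, 12, 24, 24
N(V) = 24


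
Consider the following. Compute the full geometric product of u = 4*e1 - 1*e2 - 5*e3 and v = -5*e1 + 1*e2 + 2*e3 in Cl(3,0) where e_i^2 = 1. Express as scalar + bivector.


In Cl(3,0): e_i^2 = 1, e_ie_j = -e_je_i for i != j.
Scalar part = u . v = 4*(-5) + (-1)*1 + (-5)*2
= -20 + (-1) + (-10) = -31
e12 coeff = 4*1 - (-1)*(-5) = 4 - 5 = -1
e13 coeff = 4*2 - (-5)*(-5) = 8 - 25 = -17
e23 coeff = (-1)*2 - (-5)*1 = -2 - (-5) = 3
uv = -31 - 1*e12 - 17*e13 + 3*e23


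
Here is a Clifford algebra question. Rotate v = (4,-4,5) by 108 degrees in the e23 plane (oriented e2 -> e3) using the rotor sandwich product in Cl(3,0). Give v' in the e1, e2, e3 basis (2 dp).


Rotor R = cos(54deg) - sin(54deg)*e23
Rotation angle theta = 2 * 54 = 108 degrees in the e23 plane (e2 -> e3).
The component perpendicular to the plane (e1) is invariant: v'_1 = v1 = 4.00
cos(108deg) = -0.3090, sin(108deg) = 0.9511
v'_2 = v2*cos(theta) - v3*sin(theta) = -4*(-0.3090) - 5*0.9511 = -3.52
v'_3 = v2*sin(theta) + v3*cos(theta) = -4*0.9511 + 5*(-0.3090) = -5.35
v' = 4.00*e1 - 3.52*e2 - 5.35*e3


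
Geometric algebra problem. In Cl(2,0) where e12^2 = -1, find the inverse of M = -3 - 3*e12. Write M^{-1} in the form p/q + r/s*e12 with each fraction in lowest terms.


M = -3 - 3*e12, where e12^2 = -1.
Since M commutes with its reverse ~M = a - b*e12, M * ~M = a^2 - b^2*e12^2 = a^2 + b^2.
So M^{-1} = ~M / (a^2 + b^2) = (a - b*e12)/(a^2 + b^2).
a^2 + b^2 = 9 + 9 = 18
Scalar part = -3/18 = -1/6
Bivector coeff = 3/18 = 1/6
M^{-1} = -1/6 + 1/6*e12


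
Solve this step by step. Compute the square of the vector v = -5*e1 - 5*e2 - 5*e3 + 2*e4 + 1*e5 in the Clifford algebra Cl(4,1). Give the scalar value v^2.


v^2 = sum of c_i^2 * e_i^2
Positive signature terms (e_i^2 = +1): (-5)^2 + (-5)^2 + (-5)^2 + 2^2 = 79
Negative signature terms (e_j^2 = -1): 1^2 = 1
v^2 = 79 - 1 = 78


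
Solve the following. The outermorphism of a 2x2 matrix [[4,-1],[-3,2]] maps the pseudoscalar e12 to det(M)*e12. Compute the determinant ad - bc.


The outermorphism of a linear map f sends e1^e2 to f(e1)^f(e2).
f(e1) = 4*e1 - 3*e2
f(e2) = -1*e1 + 2*e2
f(e1) ^ f(e2) = (4*e1 - 3*e2) ^ (-1*e1 + 2*e2)
= 4*2*e12 + (-3)*(-1)*e21
= (8 - 3)*e12
= 5*e12
Coefficient = 5


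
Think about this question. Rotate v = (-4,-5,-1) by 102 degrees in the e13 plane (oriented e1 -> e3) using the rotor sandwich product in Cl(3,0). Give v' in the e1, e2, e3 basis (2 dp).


Rotor R = cos(51deg) - sin(51deg)*e13
Rotation angle theta = 2 * 51 = 102 degrees in the e13 plane (e1 -> e3).
The component perpendicular to the plane (e2) is invariant: v'_2 = v2 = -5.00
cos(102deg) = -0.2079, sin(102deg) = 0.9781
v'_1 = v1*cos(theta) - v3*sin(theta) = -4*(-0.2079) - (-1)*0.9781 = 1.81
v'_3 = v1*sin(theta) + v3*cos(theta) = -4*0.9781 + (-1)*(-0.2079) = -3.70
v' = 1.81*e1 - 5.00*e2 - 3.70*e3


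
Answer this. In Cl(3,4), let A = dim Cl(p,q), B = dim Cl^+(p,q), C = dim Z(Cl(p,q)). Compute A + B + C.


n = 3 + 4 = 7
Total dim = 2^7 = 128
Even subalgebra dim = 2^6 = 64
n is odd, so center dim = 2
Sum = 128 + 64 + 2 = 194


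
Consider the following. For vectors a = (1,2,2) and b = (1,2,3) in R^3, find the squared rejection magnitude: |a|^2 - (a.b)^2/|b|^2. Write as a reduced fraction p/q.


|a|^2 = 1^2 + 2^2 + 2^2 = 9
|b|^2 = 1^2 + 2^2 + 3^2 = 14
a . b = 1*1 + 2*2 + 2*3 = 11
(a.b)^2 = 11^2 = 121
|rej|^2 = 9 - 121/14
= (126 - 121)/14
= 5/14
In lowest terms: 5/14


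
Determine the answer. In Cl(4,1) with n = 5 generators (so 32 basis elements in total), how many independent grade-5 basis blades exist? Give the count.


Number of grade-k basis blades in Cl(p,q) with n = p + q is C(n, k).
n = 4 + 1 = 5
C(5, 5) = 5! / (5! * 0!)
= 120 / (120 * 1)
= 1


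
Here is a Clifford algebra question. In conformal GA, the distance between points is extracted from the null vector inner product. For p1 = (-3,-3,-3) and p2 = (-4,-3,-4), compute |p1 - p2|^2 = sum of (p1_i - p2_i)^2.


p1 - p2 = (1, 0, 1)
|p1 - p2|^2 = 1^2 + 0^2 + 1^2
= 1 + 0 + 1
= 2


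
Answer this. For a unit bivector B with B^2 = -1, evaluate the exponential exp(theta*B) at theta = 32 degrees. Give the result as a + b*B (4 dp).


For a unit bivector B with B^2 = -1, the exponential series gives
e^(theta*B) = cos(theta) + sin(theta)*B (the GA analogue of Euler's formula).
theta = 32 degrees = 0.558505 rad
cos(32 deg) = 0.8480
sin(32 deg) = 0.5299
exp(theta*B) = 0.8480 + 0.5299*B


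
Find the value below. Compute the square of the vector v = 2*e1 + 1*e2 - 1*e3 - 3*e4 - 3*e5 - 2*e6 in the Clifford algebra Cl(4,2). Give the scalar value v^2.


v^2 = sum of c_i^2 * e_i^2
Positive signature terms (e_i^2 = +1): 2^2 + 1^2 + (-1)^2 + (-3)^2 = 15
Negative signature terms (e_j^2 = -1): (-3)^2 + (-2)^2 = 13
v^2 = 15 - 13 = 2


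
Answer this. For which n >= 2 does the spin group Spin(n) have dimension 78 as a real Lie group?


dim Spin(n) = dim so(n) = n(n-1)/2.
Solve n(n-1)/2 = 78, i.e. n^2 - n - 156 = 0.
Discriminant = 1 + 8*78 = 625
n = (1 + sqrt(625))/2 = (1 + 25)/2 = 13


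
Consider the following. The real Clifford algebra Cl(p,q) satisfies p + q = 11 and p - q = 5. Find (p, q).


We need p + q = 11 and p - q = 5.
Adding: 2p = 11 + 5 = 16, so p = 8.
Then q = 11 - 8 = 3.
(p, q) = (8, 3)


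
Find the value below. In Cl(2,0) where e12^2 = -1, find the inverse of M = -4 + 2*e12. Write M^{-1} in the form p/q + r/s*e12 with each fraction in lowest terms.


M = -4 + 2*e12, where e12^2 = -1.
Since M commutes with its reverse ~M = a - b*e12, M * ~M = a^2 - b^2*e12^2 = a^2 + b^2.
So M^{-1} = ~M / (a^2 + b^2) = (a - b*e12)/(a^2 + b^2).
a^2 + b^2 = 16 + 4 = 20
Scalar part = -4/20 = -1/5
Bivector coeff = -2/20 = -1/10
M^{-1} = -1/5 - 1/10*e12


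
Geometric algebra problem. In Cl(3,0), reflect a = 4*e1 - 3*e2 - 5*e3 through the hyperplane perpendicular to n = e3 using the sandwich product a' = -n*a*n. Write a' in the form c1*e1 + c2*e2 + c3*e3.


Reflection formula: a' = -n*a*n, with n = e3 (unit vector, n^2 = 1).
For reflection through hyperplane perp to e3:
The component along e3 flips sign, others stay.
a = (4, -3, -5)
a' = (4, -3, 5)
a' = 4*e1 - 3*e2 + 5*e3


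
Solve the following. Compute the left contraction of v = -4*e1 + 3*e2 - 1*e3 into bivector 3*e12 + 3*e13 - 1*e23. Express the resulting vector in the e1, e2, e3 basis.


Left contraction v _| B = <vB>_1 (grade-1 part of the geometric product vB).
Using e1_|e12 = e2, e2_|e12 = -e1, e1_|e13 = e3, e3_|e13 = -e1, e2_|e23 = e3, e3_|e23 = -e2:
e1 coeff: -v2*b12 - v3*b13 = -(3)*(3) - (-1)*(3) = -6
e2 coeff: v1*b12 - v3*b23 = (-4)*(3) - (-1)*(-1) = -13
e3 coeff: v1*b13 + v2*b23 = (-4)*(3) + (3)*(-1) = -15
v _| B = -6*e1 - 13*e2 - 15*e3


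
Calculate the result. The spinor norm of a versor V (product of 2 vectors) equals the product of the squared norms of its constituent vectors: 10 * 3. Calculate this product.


Spinor norm N(V) = |v1|^2 * |v2|^2 * ... * |v2|^2
= 10 * 3
Running product: 10, 30
N(V) = 30


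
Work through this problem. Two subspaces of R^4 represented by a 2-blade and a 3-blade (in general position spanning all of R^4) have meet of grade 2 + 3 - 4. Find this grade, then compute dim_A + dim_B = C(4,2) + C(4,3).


Meet grade = grade(A) + grade(B) - n
= 2 + 3 - 4 = 1
C(4,2) = 6
C(4,3) = 4
dim_A + dim_B = 6 + 4 = 10


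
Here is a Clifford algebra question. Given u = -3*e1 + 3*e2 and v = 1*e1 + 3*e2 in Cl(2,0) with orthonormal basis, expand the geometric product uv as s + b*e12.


Expand: (-3*e1 + 3*e2)(1*e1 + 3*e2)
= (-3)*1*e1e1 + (-3)*3*e1e2 + 3*1*e2e1 + 3*3*e2e2
Using e1^2 = e2^2 = 1, e2e1 = -e1e2:
Scalar part s = (-3)*1 + 3*3 = -3 + 9 = 6
Bivector part b = (-3)*3 - 3*1 = -9 - 3 = -12
uv = 6 - 12*e12


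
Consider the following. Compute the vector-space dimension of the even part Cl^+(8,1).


Even subalgebra dimension = 2^(n-1)
n = 8 + 1 = 9
2^(9 - 1) = 2^8 = 256
Verification: sum of C(9,k) for even k = 1 + 36 + 126 + 84 + 9 = 256
Result = 256


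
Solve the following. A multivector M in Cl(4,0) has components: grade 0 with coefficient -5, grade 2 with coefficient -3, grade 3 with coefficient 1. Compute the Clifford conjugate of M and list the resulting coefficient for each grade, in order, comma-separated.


Clifford conjugate sign for grade k: (-1)^(k(k+1)/2)
Grade 0: (-1)^(0*1/2) = (-1)^0 = 1, coeff -5 -> -5
Grade 2: (-1)^(2*3/2) = (-1)^3 = -1, coeff -3 -> 3
Grade 3: (-1)^(3*4/2) = (-1)^6 = 1, coeff 1 -> 1
Conjugated coefficients: -5, 3, 1


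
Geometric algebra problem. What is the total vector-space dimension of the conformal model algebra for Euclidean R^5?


The conformal model of R^5 uses Cl(6,1): the 5 Euclidean generators plus two extra orthogonal generators e+ (e+^2 = +1) and e- (e-^2 = -1), from which the null vectors e0, einf are built.
Number of generators m = 5 + 2 = 7.
dim Cl(p,q) = 2^m = 2^7 = 128


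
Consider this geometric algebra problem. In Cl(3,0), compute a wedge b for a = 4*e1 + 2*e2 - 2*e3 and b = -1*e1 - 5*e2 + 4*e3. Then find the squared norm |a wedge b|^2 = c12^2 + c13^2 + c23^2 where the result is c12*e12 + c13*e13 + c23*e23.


a wedge b = (a1*b2 - a2*b1)*e12 + (a1*b3 - a3*b1)*e13 + (a2*b3 - a3*b2)*e23
e12 coeff: 4*(-5) - 2*(-1) = -20 - (-2) = -18
e13 coeff: 4*4 - (-2)*(-1) = 16 - 2 = 14
e23 coeff: 2*4 - (-2)*(-5) = 8 - 10 = -2
|a wedge b|^2 = (-18)^2 + 14^2 + (-2)^2
= 324 + 196 + 4
= 524


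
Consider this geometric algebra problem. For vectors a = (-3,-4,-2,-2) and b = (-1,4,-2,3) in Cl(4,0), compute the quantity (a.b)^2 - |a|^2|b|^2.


a . b = (-3)*(-1) + (-4)*4 + (-2)*(-2) + (-2)*3
= 3 + (-16) + 4 + (-6) = -15
|a|^2 = (-3)^2 + (-4)^2 + (-2)^2 + (-2)^2 = 33
|b|^2 = (-1)^2 + 4^2 + (-2)^2 + 3^2 = 30
(a.b)^2 = (-15)^2 = 225
|a|^2 * |b|^2 = 33 * 30 = 990
Result = 225 - 990 = -765


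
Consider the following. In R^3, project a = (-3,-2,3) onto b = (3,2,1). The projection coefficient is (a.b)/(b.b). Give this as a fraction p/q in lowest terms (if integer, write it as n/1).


Projection coefficient = (a . b) / (b . b)
a . b = (-3)*3 + (-2)*2 + 3*1
= -9 + (-4) + 3 = -10
b . b = 3^2 + 2^2 + 1^2
= 9 + 4 + 1 = 14
Coefficient = -10/14
In lowest terms: -5/7


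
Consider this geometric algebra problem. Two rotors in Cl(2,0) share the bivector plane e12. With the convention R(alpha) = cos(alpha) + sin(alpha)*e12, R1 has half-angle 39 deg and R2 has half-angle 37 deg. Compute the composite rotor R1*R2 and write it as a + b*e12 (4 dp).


Same-plane rotors commute and their half-angles add:
R1*R2 = cos(a1 + a2) + sin(a1 + a2)*e12.
a1 + a2 = 39 + 37 = 76 deg
cos(76 deg) = 0.2419
sin(76 deg) = 0.9703
R1*R2 = 0.2419 + 0.9703*e12


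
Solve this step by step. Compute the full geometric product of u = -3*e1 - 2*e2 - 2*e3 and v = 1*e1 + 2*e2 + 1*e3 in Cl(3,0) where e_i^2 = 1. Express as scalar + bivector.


In Cl(3,0): e_i^2 = 1, e_ie_j = -e_je_i for i != j.
Scalar part = u . v = (-3)*1 + (-2)*2 + (-2)*1
= -3 + (-4) + (-2) = -9
e12 coeff = (-3)*2 - (-2)*1 = -6 - (-2) = -4
e13 coeff = (-3)*1 - (-2)*1 = -3 - (-2) = -1
e23 coeff = (-2)*1 - (-2)*2 = -2 - (-4) = 2
uv = -9 - 4*e12 - 1*e13 + 2*e23


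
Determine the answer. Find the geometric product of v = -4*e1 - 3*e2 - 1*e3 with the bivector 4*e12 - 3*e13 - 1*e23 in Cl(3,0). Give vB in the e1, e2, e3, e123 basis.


vB has grade-1 (vector) and grade-3 (trivector) parts: vB = (v _| B) + (v ^ B).
Vector part <vB>_1:
  e1: -v2*b12 - v3*b13 = -(-3)*(4) - (-1)*(-3) = 9
  e2: v1*b12 - v3*b23 = (-4)*(4) - (-1)*(-1) = -17
  e3: v1*b13 + v2*b23 = (-4)*(-3) + (-3)*(-1) = 15
Trivector part <vB>_3:
  e123: v1*b23 - v2*b13 + v3*b12 = (-4)*(-1) - (-3)*(-3) + (-1)*(4) = -9
vB = 9*e1 - 17*e2 + 15*e3 - 9*e123


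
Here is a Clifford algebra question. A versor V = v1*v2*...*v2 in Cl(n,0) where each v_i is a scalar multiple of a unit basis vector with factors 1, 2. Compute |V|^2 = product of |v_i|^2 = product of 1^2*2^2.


Each vector v_i has |v_i|^2 = s_i^2
Squared scales: 1^2 = 1, 2^2 = 4
|V|^2 = 1 * 4
= 4


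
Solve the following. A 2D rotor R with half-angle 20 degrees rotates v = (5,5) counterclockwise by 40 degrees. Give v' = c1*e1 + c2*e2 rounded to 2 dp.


Rotor R = cos(20deg) - sin(20deg)*e12
Rotation angle theta = 2 * 20 = 40 degrees
v' = R*v*~R rotates v by theta.
cos(40deg) = 0.7660, sin(40deg) = 0.6428
v'_1 = 5*cos(40deg) - 5*sin(40deg)
= 5*0.7660 - 5*0.6428
= 0.62
v'_2 = 5*sin(40deg) + 5*cos(40deg)
= 5*0.6428 + 5*0.7660
= 7.04
v' = 0.62*e1 + 7.04*e2


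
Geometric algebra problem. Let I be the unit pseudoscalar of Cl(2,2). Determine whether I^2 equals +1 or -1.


The pseudoscalar I = e1...e_n (product of all n generators) of Cl(p,q) satisfies I^2 = (-1)^(q + n(n-1)/2).
p = 2, q = 2, n = p + q = 4
n(n-1)/2 = 4 * 3 / 2 = 6
Exponent = q + n(n-1)/2 = 2 + 6 = 8
I^2 = (-1)^8 = +1


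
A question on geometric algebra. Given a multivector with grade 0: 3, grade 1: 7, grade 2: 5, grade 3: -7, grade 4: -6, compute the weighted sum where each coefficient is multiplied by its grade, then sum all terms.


Grade-weighted sum = sum of grade_k * coefficient_k
0*3 = 0
1*7 = 7
2*5 = 10
3*(-7) = -21
4*(-6) = -24
Total = 0 + 7 + 10 + (-21) + (-24) = -28


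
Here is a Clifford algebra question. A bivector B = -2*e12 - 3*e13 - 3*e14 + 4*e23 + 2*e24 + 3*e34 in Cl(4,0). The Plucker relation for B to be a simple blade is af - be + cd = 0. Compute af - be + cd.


Plucker relation: af - be + cd
a*f = (-2)*3 = -6
b*e = (-3)*2 = -6
c*d = (-3)*4 = -12
af - be + cd = -6 - (-6) + (-12)
= -12


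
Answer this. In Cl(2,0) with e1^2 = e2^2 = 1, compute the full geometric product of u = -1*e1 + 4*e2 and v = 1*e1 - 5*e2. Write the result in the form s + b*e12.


Expand: (-1*e1 + 4*e2)(1*e1 - 5*e2)
= (-1)*1*e1e1 + (-1)*(-5)*e1e2 + 4*1*e2e1 + 4*(-5)*e2e2
Using e1^2 = e2^2 = 1, e2e1 = -e1e2:
Scalar part s = (-1)*1 + 4*(-5) = -1 + (-20) = -21
Bivector part b = (-1)*(-5) - 4*1 = 5 - 4 = 1
uv = -21 + 1*e12


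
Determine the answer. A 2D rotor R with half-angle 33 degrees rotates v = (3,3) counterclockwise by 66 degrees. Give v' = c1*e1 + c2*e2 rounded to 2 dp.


Rotor R = cos(33deg) - sin(33deg)*e12
Rotation angle theta = 2 * 33 = 66 degrees
v' = R*v*~R rotates v by theta.
cos(66deg) = 0.4067, sin(66deg) = 0.9135
v'_1 = 3*cos(66deg) - 3*sin(66deg)
= 3*0.4067 - 3*0.9135
= -1.52
v'_2 = 3*sin(66deg) + 3*cos(66deg)
= 3*0.9135 + 3*0.4067
= 3.96
v' = -1.52*e1 + 3.96*e2


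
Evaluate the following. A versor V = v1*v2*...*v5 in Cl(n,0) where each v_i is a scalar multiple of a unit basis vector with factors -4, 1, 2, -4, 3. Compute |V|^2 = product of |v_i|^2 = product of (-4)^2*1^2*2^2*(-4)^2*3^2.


Each vector v_i has |v_i|^2 = s_i^2
Squared scales: (-4)^2 = 16, 1^2 = 1, 2^2 = 4, (-4)^2 = 16, 3^2 = 9
|V|^2 = 16 * 1 * 4 * 16 * 9
= 9216


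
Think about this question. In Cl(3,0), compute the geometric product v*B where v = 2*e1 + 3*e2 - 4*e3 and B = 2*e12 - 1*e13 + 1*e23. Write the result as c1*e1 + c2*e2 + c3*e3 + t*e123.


vB has grade-1 (vector) and grade-3 (trivector) parts: vB = (v _| B) + (v ^ B).
Vector part <vB>_1:
  e1: -v2*b12 - v3*b13 = -(3)*(2) - (-4)*(-1) = -10
  e2: v1*b12 - v3*b23 = (2)*(2) - (-4)*(1) = 8
  e3: v1*b13 + v2*b23 = (2)*(-1) + (3)*(1) = 1
Trivector part <vB>_3:
  e123: v1*b23 - v2*b13 + v3*b12 = (2)*(1) - (3)*(-1) + (-4)*(2) = -3
vB = -10*e1 + 8*e2 + 1*e3 - 3*e123


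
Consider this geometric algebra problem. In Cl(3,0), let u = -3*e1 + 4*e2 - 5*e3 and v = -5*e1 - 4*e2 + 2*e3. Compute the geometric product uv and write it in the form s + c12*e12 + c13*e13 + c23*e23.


In Cl(3,0): e_i^2 = 1, e_ie_j = -e_je_i for i != j.
Scalar part = u . v = (-3)*(-5) + 4*(-4) + (-5)*2
= 15 + (-16) + (-10) = -11
e12 coeff = (-3)*(-4) - 4*(-5) = 12 - (-20) = 32
e13 coeff = (-3)*2 - (-5)*(-5) = -6 - 25 = -31
e23 coeff = 4*2 - (-5)*(-4) = 8 - 20 = -12
uv = -11 + 32*e12 - 31*e13 - 12*e23


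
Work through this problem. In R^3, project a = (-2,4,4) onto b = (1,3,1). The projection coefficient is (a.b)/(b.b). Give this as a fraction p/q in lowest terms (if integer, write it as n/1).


Projection coefficient = (a . b) / (b . b)
a . b = (-2)*1 + 4*3 + 4*1
= -2 + 12 + 4 = 14
b . b = 1^2 + 3^2 + 1^2
= 1 + 9 + 1 = 11
Coefficient = 14/11
In lowest terms: 14/11


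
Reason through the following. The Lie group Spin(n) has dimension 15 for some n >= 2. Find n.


dim Spin(n) = dim so(n) = n(n-1)/2.
Solve n(n-1)/2 = 15, i.e. n^2 - n - 30 = 0.
Discriminant = 1 + 8*15 = 121
n = (1 + sqrt(121))/2 = (1 + 11)/2 = 6


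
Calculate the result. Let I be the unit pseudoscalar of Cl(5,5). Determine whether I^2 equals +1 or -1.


The pseudoscalar I = e1...e_n (product of all n generators) of Cl(p,q) satisfies I^2 = (-1)^(q + n(n-1)/2).
p = 5, q = 5, n = p + q = 10
n(n-1)/2 = 10 * 9 / 2 = 45
Exponent = q + n(n-1)/2 = 5 + 45 = 50
I^2 = (-1)^50 = +1


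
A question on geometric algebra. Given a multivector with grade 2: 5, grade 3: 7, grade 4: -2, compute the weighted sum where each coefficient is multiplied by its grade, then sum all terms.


Grade-weighted sum = sum of grade_k * coefficient_k
2*5 = 10
3*7 = 21
4*(-2) = -8
Total = 10 + 21 + (-8) = 23


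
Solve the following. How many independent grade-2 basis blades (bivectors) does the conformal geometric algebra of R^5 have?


The conformal model of R^5 uses Cl(6,1) with m = 5 + 2 = 7 generators.
Number of grade-2 blades = C(m, 2) = C(7, 2)
= 7*6/2 = 21


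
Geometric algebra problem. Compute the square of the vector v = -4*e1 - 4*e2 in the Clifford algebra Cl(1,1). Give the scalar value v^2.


v^2 = sum of c_i^2 * e_i^2
Positive signature terms (e_i^2 = +1): (-4)^2 = 16
Negative signature terms (e_j^2 = -1): (-4)^2 = 16
v^2 = 16 - 16 = 0


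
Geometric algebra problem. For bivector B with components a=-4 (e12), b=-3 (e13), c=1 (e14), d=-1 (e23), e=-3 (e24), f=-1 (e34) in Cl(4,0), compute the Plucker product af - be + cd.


Plucker relation: af - be + cd
a*f = (-4)*(-1) = 4
b*e = (-3)*(-3) = 9
c*d = 1*(-1) = -1
af - be + cd = 4 - 9 + (-1)
= -6


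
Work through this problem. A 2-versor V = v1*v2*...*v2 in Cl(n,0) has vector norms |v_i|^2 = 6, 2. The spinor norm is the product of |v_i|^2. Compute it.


Spinor norm N(V) = |v1|^2 * |v2|^2 * ... * |v2|^2
= 6 * 2
Running product: 6, 12
N(V) = 12


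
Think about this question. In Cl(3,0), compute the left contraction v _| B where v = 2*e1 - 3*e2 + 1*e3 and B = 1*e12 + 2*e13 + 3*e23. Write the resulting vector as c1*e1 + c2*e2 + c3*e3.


Left contraction v _| B = <vB>_1 (grade-1 part of the geometric product vB).
Using e1_|e12 = e2, e2_|e12 = -e1, e1_|e13 = e3, e3_|e13 = -e1, e2_|e23 = e3, e3_|e23 = -e2:
e1 coeff: -v2*b12 - v3*b13 = -(-3)*(1) - (1)*(2) = 1
e2 coeff: v1*b12 - v3*b23 = (2)*(1) - (1)*(3) = -1
e3 coeff: v1*b13 + v2*b23 = (2)*(2) + (-3)*(3) = -5
v _| B = 1*e1 - 1*e2 - 5*e3


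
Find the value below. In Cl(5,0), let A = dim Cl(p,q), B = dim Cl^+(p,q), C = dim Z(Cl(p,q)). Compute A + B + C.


n = 5 + 0 = 5
Total dim = 2^5 = 32
Even subalgebra dim = 2^4 = 16
n is odd, so center dim = 2
Sum = 32 + 16 + 2 = 50


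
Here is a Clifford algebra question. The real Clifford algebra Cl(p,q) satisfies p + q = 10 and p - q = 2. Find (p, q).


We need p + q = 10 and p - q = 2.
Adding: 2p = 10 + 2 = 12, so p = 6.
Then q = 10 - 6 = 4.
(p, q) = (6, 4)


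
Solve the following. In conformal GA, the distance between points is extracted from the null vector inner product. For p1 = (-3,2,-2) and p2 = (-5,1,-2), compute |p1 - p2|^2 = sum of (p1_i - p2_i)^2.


p1 - p2 = (2, 1, 0)
|p1 - p2|^2 = 2^2 + 1^2 + 0^2
= 4 + 1 + 0
= 5


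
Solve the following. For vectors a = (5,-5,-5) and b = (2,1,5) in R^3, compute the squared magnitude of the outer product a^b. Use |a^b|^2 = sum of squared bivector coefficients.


a wedge b = (a1*b2 - a2*b1)*e12 + (a1*b3 - a3*b1)*e13 + (a2*b3 - a3*b2)*e23
e12 coeff: 5*1 - (-5)*2 = 5 - (-10) = 15
e13 coeff: 5*5 - (-5)*2 = 25 - (-10) = 35
e23 coeff: (-5)*5 - (-5)*1 = -25 - (-5) = -20
|a wedge b|^2 = 15^2 + 35^2 + (-20)^2
= 225 + 1225 + 400
= 1850
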